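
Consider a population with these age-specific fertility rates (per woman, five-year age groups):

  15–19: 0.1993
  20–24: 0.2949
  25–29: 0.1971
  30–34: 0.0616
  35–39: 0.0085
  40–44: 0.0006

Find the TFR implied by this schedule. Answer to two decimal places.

Sum of ASFRs = 0.1993 + 0.2949 + 0.1971 + 0.0616 + 0.0085 + 0.0006 = 0.7620
TFR = 5 × 0.7620 = 3.81

3.81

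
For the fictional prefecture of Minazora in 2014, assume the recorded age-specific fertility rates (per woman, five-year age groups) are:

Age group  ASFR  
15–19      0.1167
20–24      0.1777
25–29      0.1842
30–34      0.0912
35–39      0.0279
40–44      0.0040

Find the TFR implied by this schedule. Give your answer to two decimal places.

Sum of ASFRs = 0.1167 + 0.1777 + 0.1842 + 0.0912 + 0.0279 + 0.0040 = 0.6017
TFR = 5 × 0.6017 = 3.0085

3.01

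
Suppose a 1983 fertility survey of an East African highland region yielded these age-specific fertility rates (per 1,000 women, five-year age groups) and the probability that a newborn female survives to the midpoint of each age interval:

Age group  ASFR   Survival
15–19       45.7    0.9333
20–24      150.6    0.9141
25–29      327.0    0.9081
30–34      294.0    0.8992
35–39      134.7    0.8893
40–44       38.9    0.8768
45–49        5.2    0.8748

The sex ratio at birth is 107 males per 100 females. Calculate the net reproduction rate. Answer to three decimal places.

2.174

Proportion female at birth = 100 / (100 + 107) = 0.48309.
Per-age-group product (5 × ASFR × survival probability):
  15–19: 5 × 45.7/1000 × 0.9333 = 0.21326
  20–24: 5 × 150.6/1000 × 0.9141 = 0.68832
  25–29: 5 × 327.0/1000 × 0.9081 = 1.48474
  30–34: 5 × 294.0/1000 × 0.8992 = 1.32182
  35–39: 5 × 134.7/1000 × 0.8893 = 0.59894
  40–44: 5 × 38.9/1000 × 0.8768 = 0.17054
  45–49: 5 × 5.2/1000 × 0.8748 = 0.02274
Sum = 4.50036
NRR = 0.48309 × 4.50036 = 2.17408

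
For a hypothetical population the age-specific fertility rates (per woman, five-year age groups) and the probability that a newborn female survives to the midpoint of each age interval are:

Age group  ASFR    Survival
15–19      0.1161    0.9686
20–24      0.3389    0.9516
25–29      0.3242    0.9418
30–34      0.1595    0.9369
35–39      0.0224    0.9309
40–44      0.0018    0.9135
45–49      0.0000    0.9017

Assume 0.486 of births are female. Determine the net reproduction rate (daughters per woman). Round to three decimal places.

Proportion female at birth = 0.486.
Survival-weighted fertility by age (5·fₓ·Sₓ):
  15–19: 5 × 0.1161 × 0.9686 = 0.56227
  20–24: 5 × 0.3389 × 0.9516 = 1.61249
  25–29: 5 × 0.3242 × 0.9418 = 1.52666
  30–34: 5 × 0.1595 × 0.9369 = 0.74718
  35–39: 5 × 0.0224 × 0.9309 = 0.10426
  40–44: 5 × 0.0018 × 0.9135 = 0.00822
  45–49: 5 × 0.0000 × 0.9017 = 0.00000
Sum = 4.56108
NRR = 0.486 × 4.56108 = 2.21668
An NRR exceeding 1 indicates intrinsic growth under these rates.

2.217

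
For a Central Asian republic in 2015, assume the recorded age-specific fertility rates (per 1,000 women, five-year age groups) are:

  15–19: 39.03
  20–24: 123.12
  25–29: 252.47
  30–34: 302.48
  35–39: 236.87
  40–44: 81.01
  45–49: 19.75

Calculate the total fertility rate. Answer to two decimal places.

Sum of ASFRs = 39.03 + 123.12 + 252.47 + 302.48 + 236.87 + 81.01 + 19.75 = 1054.73
TFR = 5 × 1054.73 / 1000 = 5.27365

5.27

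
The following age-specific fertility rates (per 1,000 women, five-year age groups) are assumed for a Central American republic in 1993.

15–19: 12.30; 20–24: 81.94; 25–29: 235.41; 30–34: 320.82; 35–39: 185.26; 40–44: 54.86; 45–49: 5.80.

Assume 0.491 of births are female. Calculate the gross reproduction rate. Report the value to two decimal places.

2.20

Proportion female at birth = 0.491.
Sum of ASFRs = 12.30 + 81.94 + 235.41 + 320.82 + 185.26 + 54.86 + 5.80 = 896.39
TFR = 5 × 896.39 / 1000 = 4.48195
GRR = 0.491 × 4.48195 = 2.20064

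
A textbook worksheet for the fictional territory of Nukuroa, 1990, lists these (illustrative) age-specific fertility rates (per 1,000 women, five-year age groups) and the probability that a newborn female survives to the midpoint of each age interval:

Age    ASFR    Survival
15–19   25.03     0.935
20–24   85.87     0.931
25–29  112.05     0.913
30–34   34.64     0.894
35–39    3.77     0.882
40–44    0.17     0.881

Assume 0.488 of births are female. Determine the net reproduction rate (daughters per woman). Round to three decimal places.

0.586

Proportion female at birth = 0.488.
Per-age-group product (5 × ASFR × survival probability):
  15–19: 5 × 25.03/1000 × 0.935 = 0.11702
  20–24: 5 × 85.87/1000 × 0.931 = 0.39972
  25–29: 5 × 112.05/1000 × 0.913 = 0.51151
  30–34: 5 × 34.64/1000 × 0.894 = 0.15484
  35–39: 5 × 3.77/1000 × 0.882 = 0.01663
  40–44: 5 × 0.17/1000 × 0.881 = 0.00075
Sum = 1.20047
NRR = 0.488 × 1.20047 = 0.58583
NRR < 1, so the cohort does not fully replace itself.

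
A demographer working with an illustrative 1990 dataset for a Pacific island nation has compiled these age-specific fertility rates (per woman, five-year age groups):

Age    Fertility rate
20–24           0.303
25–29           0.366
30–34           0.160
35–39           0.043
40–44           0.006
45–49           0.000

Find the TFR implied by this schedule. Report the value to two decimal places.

Sum of ASFRs = 0.303 + 0.366 + 0.160 + 0.043 + 0.006 + 0.000 = 0.878
TFR = 5 × 0.878 = 4.39

4.39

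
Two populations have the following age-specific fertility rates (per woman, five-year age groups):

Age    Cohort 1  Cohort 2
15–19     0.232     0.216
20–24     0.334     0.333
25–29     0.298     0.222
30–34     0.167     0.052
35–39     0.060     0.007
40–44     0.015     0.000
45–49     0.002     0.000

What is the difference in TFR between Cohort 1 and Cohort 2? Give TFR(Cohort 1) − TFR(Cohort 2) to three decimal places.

1.390

Cohort 1:
  Sum of ASFRs = 0.232 + 0.334 + 0.298 + 0.167 + 0.060 + 0.015 + 0.002 = 1.108
  TFR = 5 × 1.108 = 5.54
Cohort 2:
  Sum of ASFRs = 0.216 + 0.333 + 0.222 + 0.052 + 0.007 + 0.000 + 0.000 = 0.830
  TFR = 5 × 0.830 = 4.15
Difference = 5.54 − 4.15 = 1.39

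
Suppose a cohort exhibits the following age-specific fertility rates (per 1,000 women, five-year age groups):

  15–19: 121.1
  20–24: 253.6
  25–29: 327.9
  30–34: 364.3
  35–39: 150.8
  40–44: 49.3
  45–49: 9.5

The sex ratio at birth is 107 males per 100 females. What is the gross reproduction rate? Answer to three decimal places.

Proportion female at birth = 100 / (100 + 107) = 0.48309.
Sum of ASFRs = 121.1 + 253.6 + 327.9 + 364.3 + 150.8 + 49.3 + 9.5 = 1276.5
TFR = 5 × 1276.5 / 1000 = 6.3825
GRR = 0.48309 × 6.3825 = 3.08332

3.083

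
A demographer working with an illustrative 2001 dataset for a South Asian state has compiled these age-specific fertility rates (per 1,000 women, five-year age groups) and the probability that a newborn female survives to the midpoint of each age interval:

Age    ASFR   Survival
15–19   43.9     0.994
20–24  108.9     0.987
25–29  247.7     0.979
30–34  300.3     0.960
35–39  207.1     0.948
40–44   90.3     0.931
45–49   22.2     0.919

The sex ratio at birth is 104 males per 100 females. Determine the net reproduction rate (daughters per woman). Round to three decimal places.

Proportion female at birth = 100 / (100 + 104) = 0.49020.
Weighting each age-specific rate by interval width and survival:
  15–19: 5 × 43.9/1000 × 0.994 = 0.21818
  20–24: 5 × 108.9/1000 × 0.987 = 0.53742
  25–29: 5 × 247.7/1000 × 0.979 = 1.21249
  30–34: 5 × 300.3/1000 × 0.960 = 1.44144
  35–39: 5 × 207.1/1000 × 0.948 = 0.98165
  40–44: 5 × 90.3/1000 × 0.931 = 0.42035
  45–49: 5 × 22.2/1000 × 0.919 = 0.10201
Sum = 4.91354
NRR = 0.49020 × 4.91354 = 2.40862

2.409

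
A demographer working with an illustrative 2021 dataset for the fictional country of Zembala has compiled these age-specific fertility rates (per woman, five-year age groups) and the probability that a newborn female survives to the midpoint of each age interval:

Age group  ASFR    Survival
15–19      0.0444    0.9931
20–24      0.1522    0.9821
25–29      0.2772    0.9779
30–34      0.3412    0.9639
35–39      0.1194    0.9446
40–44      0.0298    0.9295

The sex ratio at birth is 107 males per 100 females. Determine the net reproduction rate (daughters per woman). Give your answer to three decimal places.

Proportion female at birth = 100 / (100 + 107) = 0.48309.
Each age group contributes 5 × ASFR × survival:
  15–19: 5 × 0.0444 × 0.9931 = 0.22047
  20–24: 5 × 0.1522 × 0.9821 = 0.74738
  25–29: 5 × 0.2772 × 0.9779 = 1.35537
  30–34: 5 × 0.3412 × 0.9639 = 1.64441
  35–39: 5 × 0.1194 × 0.9446 = 0.56393
  40–44: 5 × 0.0298 × 0.9295 = 0.13850
Sum = 4.67006
NRR = 0.48309 × 4.67006 = 2.25606
NRR > 1, so each generation more than replaces itself.

2.256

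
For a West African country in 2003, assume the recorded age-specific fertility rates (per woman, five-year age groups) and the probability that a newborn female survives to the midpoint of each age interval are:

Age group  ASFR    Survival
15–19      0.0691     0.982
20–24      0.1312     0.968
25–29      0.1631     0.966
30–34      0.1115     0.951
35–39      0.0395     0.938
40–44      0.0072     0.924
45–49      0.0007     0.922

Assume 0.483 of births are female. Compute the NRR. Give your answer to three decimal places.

1.214

Proportion female at birth = 0.483.
Each age group contributes 5 × ASFR × survival:
  15–19: 5 × 0.0691 × 0.982 = 0.33928
  20–24: 5 × 0.1312 × 0.968 = 0.63501
  25–29: 5 × 0.1631 × 0.966 = 0.78777
  30–34: 5 × 0.1115 × 0.951 = 0.53018
  35–39: 5 × 0.0395 × 0.938 = 0.18526
  40–44: 5 × 0.0072 × 0.924 = 0.03326
  45–49: 5 × 0.0007 × 0.922 = 0.00323
Sum = 2.51399
NRR = 0.483 × 2.51399 = 1.21426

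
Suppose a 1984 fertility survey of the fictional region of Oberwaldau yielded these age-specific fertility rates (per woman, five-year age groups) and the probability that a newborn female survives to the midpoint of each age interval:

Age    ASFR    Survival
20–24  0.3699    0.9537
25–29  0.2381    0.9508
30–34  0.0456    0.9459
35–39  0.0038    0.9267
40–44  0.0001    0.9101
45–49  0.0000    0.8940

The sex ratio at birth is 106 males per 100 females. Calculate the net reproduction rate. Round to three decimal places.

Proportion female at birth = 100 / (100 + 106) = 0.48544.
Survival-weighted fertility by age (5·fₓ·Sₓ):
  20–24: 5 × 0.3699 × 0.9537 = 1.76387
  25–29: 5 × 0.2381 × 0.9508 = 1.13193
  30–34: 5 × 0.0456 × 0.9459 = 0.21567
  35–39: 5 × 0.0038 × 0.9267 = 0.01761
  40–44: 5 × 0.0001 × 0.9101 = 0.00046
  45–49: 5 × 0.0000 × 0.8940 = 0.00000
Sum = 3.12954
NRR = 0.48544 × 3.12954 = 1.51920

1.519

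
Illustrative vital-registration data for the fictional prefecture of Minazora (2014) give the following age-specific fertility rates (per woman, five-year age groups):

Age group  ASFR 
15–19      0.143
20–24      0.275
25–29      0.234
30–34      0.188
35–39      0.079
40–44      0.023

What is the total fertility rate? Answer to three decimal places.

Sum of ASFRs = 0.143 + 0.275 + 0.234 + 0.188 + 0.079 + 0.023 = 0.942
TFR = 5 × 0.942 = 4.71

4.710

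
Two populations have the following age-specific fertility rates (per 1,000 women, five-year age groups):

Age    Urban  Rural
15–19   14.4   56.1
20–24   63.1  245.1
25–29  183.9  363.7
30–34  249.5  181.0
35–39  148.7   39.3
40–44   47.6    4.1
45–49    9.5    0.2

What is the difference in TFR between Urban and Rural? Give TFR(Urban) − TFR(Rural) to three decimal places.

-0.864

Urban:
  Sum of ASFRs = 14.4 + 63.1 + 183.9 + 249.5 + 148.7 + 47.6 + 9.5 = 716.7
  TFR = 5 × 716.7 / 1000 = 3.5835
Rural:
  Sum of ASFRs = 56.1 + 245.1 + 363.7 + 181.0 + 39.3 + 4.1 + 0.2 = 889.5
  TFR = 5 × 889.5 / 1000 = 4.4475
Difference = 3.5835 − 4.4475 = -0.864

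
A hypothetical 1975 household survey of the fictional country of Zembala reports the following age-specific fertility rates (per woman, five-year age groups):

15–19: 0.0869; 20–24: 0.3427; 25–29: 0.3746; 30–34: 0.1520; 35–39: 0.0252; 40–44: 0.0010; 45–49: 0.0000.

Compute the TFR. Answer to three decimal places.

Sum of ASFRs = 0.0869 + 0.3427 + 0.3746 + 0.1520 + 0.0252 + 0.0010 + 0.0000 = 0.9824
TFR = 5 × 0.9824 = 4.912

4.912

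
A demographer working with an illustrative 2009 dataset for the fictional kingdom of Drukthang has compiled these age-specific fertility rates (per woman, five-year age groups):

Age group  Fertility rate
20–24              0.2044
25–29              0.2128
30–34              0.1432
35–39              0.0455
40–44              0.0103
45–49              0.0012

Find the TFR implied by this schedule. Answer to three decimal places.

3.087

Sum of ASFRs = 0.2044 + 0.2128 + 0.1432 + 0.0455 + 0.0103 + 0.0012 = 0.6174
TFR = 5 × 0.6174 = 3.087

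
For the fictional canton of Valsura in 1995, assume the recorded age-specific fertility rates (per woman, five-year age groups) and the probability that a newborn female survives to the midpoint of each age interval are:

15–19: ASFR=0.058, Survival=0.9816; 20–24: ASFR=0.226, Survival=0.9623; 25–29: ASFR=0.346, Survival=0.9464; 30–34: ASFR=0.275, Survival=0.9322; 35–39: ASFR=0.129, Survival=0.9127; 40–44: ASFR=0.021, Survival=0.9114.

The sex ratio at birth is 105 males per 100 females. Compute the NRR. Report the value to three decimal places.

Proportion female at birth = 100 / (100 + 105) = 0.48780.
Per-age-group product (5 × ASFR × survival probability):
  15–19: 5 × 0.058 × 0.9816 = 0.28466
  20–24: 5 × 0.226 × 0.9623 = 1.08740
  25–29: 5 × 0.346 × 0.9464 = 1.63727
  30–34: 5 × 0.275 × 0.9322 = 1.28178
  35–39: 5 × 0.129 × 0.9127 = 0.58869
  40–44: 5 × 0.021 × 0.9114 = 0.09570
Sum = 4.97550
NRR = 0.48780 × 4.97550 = 2.42705

2.427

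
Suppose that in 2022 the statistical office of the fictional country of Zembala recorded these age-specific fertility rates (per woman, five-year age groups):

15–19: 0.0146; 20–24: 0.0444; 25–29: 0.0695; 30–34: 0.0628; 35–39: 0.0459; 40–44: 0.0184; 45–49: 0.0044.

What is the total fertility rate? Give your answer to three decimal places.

Sum of ASFRs = 0.0146 + 0.0444 + 0.0695 + 0.0628 + 0.0459 + 0.0184 + 0.0044 = 0.2600
TFR = 5 × 0.2600 = 1.3

1.300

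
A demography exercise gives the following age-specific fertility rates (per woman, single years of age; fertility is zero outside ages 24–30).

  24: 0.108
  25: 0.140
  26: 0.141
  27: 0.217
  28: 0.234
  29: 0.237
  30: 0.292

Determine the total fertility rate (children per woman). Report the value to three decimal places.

Sum of ASFRs = 0.108 + 0.140 + 0.141 + 0.217 + 0.234 + 0.237 + 0.292 = 1.369
TFR = 1.369

1.369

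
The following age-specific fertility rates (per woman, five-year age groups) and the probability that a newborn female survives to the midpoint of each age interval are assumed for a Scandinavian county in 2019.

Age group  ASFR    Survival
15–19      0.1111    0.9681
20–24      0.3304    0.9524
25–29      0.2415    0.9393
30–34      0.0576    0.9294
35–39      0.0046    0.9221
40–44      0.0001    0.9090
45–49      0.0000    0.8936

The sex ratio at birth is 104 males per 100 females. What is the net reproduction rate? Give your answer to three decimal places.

Proportion female at birth = 100 / (100 + 104) = 0.49020.
Each age group contributes 5 × ASFR × survival:
  15–19: 5 × 0.1111 × 0.9681 = 0.53778
  20–24: 5 × 0.3304 × 0.9524 = 1.57336
  25–29: 5 × 0.2415 × 0.9393 = 1.13420
  30–34: 5 × 0.0576 × 0.9294 = 0.26767
  35–39: 5 × 0.0046 × 0.9221 = 0.02121
  40–44: 5 × 0.0001 × 0.9090 = 0.00045
  45–49: 5 × 0.0000 × 0.8936 = 0.00000
Sum = 3.53467
NRR = 0.49020 × 3.53467 = 1.73270

1.733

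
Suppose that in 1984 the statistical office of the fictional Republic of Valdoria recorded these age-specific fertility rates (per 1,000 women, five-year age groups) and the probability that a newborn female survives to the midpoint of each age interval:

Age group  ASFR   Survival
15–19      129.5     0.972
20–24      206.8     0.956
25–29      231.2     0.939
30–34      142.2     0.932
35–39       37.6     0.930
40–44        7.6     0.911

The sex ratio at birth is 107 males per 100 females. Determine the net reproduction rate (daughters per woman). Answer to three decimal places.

1.727

Proportion female at birth = 100 / (100 + 107) = 0.48309.
Survival-weighted fertility by age (5·fₓ·Sₓ):
  15–19: 5 × 129.5/1000 × 0.972 = 0.62937
  20–24: 5 × 206.8/1000 × 0.956 = 0.98850
  25–29: 5 × 231.2/1000 × 0.939 = 1.08548
  30–34: 5 × 142.2/1000 × 0.932 = 0.66265
  35–39: 5 × 37.6/1000 × 0.930 = 0.17484
  40–44: 5 × 7.6/1000 × 0.911 = 0.03462
Sum = 3.57546
NRR = 0.48309 × 3.57546 = 1.72727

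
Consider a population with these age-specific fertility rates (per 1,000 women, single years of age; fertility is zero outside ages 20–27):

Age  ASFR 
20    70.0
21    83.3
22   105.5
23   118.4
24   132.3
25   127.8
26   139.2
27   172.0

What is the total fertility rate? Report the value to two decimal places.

Sum of ASFRs = 70.0 + 83.3 + 105.5 + 118.4 + 132.3 + 127.8 + 139.2 + 172.0 = 948.5
TFR = 948.5 / 1000 = 0.9485

0.95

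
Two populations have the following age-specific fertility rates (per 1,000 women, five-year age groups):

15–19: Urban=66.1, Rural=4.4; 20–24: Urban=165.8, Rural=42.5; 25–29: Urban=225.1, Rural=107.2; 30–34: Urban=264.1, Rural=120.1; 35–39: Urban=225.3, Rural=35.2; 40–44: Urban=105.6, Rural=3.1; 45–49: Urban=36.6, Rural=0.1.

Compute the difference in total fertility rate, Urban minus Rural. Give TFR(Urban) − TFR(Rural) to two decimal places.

3.88

Urban:
  Sum of ASFRs = 66.1 + 165.8 + 225.1 + 264.1 + 225.3 + 105.6 + 36.6 = 1088.6
  TFR = 5 × 1088.6 / 1000 = 5.443
Rural:
  Sum of ASFRs = 4.4 + 42.5 + 107.2 + 120.1 + 35.2 + 3.1 + 0.1 = 312.6
  TFR = 5 × 312.6 / 1000 = 1.563
Difference = 5.443 − 1.563 = 3.88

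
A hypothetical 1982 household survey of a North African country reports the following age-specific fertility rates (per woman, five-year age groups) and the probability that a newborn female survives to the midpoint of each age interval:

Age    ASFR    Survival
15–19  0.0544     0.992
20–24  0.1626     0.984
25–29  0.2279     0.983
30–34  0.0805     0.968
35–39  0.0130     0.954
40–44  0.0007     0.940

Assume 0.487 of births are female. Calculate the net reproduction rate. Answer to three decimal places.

1.288

Proportion female at birth = 0.487.
Per-age-group product (5 × ASFR × survival probability):
  15–19: 5 × 0.0544 × 0.992 = 0.26982
  20–24: 5 × 0.1626 × 0.984 = 0.79999
  25–29: 5 × 0.2279 × 0.983 = 1.12013
  30–34: 5 × 0.0805 × 0.968 = 0.38962
  35–39: 5 × 0.0130 × 0.954 = 0.06201
  40–44: 5 × 0.0007 × 0.940 = 0.00329
Sum = 2.64486
NRR = 0.487 × 2.64486 = 1.28805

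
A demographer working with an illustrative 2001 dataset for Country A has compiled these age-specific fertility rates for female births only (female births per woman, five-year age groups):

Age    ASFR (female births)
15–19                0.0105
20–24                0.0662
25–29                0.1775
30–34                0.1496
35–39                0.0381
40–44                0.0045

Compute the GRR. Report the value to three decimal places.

2.232

Sum of female ASFRs = 0.0105 + 0.0662 + 0.1775 + 0.1496 + 0.0381 + 0.0045 = 0.4464
GRR = 5 × 0.4464 = 2.232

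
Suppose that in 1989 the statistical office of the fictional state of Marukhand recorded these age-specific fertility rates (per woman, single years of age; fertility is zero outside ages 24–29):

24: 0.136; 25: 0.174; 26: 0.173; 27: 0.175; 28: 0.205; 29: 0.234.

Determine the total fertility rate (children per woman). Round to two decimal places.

1.10

Sum of ASFRs = 0.136 + 0.174 + 0.173 + 0.175 + 0.205 + 0.234 = 1.097
TFR = 1.097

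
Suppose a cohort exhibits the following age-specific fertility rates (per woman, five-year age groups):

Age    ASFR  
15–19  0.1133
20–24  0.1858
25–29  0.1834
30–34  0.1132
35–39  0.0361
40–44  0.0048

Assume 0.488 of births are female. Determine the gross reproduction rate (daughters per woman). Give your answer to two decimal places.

Proportion female at birth = 0.488.
Sum of ASFRs = 0.1133 + 0.1858 + 0.1834 + 0.1132 + 0.0361 + 0.0048 = 0.6366
TFR = 5 × 0.6366 = 3.183
GRR = 0.488 × 3.183 = 1.55330

1.55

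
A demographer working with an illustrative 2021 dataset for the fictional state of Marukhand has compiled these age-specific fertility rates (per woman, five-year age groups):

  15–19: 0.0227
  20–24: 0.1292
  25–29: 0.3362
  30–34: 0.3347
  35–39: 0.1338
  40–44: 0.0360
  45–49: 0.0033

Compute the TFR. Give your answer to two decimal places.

Sum of ASFRs = 0.0227 + 0.1292 + 0.3362 + 0.3347 + 0.1338 + 0.0360 + 0.0033 = 0.9959
TFR = 5 × 0.9959 = 4.9795

4.98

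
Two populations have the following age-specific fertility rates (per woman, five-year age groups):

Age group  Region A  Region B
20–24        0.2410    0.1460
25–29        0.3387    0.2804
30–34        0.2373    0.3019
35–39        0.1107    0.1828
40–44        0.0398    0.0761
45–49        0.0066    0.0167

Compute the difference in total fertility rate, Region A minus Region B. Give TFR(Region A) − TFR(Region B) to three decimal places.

-0.149

Region A:
  Sum of ASFRs = 0.2410 + 0.3387 + 0.2373 + 0.1107 + 0.0398 + 0.0066 = 0.9741
  TFR = 5 × 0.9741 = 4.8705
Region B:
  Sum of ASFRs = 0.1460 + 0.2804 + 0.3019 + 0.1828 + 0.0761 + 0.0167 = 1.0039
  TFR = 5 × 1.0039 = 5.0195
Difference = 4.8705 − 5.0195 = -0.149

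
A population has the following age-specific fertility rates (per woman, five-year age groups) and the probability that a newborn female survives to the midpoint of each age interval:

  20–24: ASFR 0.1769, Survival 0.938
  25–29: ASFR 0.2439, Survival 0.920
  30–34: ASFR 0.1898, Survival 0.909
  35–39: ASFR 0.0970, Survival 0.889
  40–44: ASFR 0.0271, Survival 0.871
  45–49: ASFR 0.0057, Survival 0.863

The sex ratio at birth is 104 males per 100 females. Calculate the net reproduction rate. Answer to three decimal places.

1.661

Proportion female at birth = 100 / (100 + 104) = 0.49020.
Each age group contributes 5 × ASFR × survival:
  20–24: 5 × 0.1769 × 0.938 = 0.82966
  25–29: 5 × 0.2439 × 0.920 = 1.12194
  30–34: 5 × 0.1898 × 0.909 = 0.86264
  35–39: 5 × 0.0970 × 0.889 = 0.43117
  40–44: 5 × 0.0271 × 0.871 = 0.11802
  45–49: 5 × 0.0057 × 0.863 = 0.02460
Sum = 3.38803
NRR = 0.49020 × 3.38803 = 1.66081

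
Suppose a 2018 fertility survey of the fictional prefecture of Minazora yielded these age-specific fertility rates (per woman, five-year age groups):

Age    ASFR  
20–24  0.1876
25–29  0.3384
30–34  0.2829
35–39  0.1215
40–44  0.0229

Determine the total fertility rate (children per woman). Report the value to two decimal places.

4.77

Sum of ASFRs = 0.1876 + 0.3384 + 0.2829 + 0.1215 + 0.0229 = 0.9533
TFR = 5 × 0.9533 = 4.7665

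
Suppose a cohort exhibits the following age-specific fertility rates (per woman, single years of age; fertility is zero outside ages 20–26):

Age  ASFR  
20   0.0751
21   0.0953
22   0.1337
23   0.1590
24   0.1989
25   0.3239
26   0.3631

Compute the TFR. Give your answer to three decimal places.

Sum of ASFRs = 0.0751 + 0.0953 + 0.1337 + 0.1590 + 0.1989 + 0.3239 + 0.3631 = 1.3490
TFR = 1.349

1.349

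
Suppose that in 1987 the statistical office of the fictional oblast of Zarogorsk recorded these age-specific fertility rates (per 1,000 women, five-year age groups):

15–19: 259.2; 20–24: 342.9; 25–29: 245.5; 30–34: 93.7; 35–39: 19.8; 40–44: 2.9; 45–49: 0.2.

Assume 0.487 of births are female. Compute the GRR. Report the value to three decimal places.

2.348

Proportion female at birth = 0.487.
Sum of ASFRs = 259.2 + 342.9 + 245.5 + 93.7 + 19.8 + 2.9 + 0.2 = 964.2
TFR = 5 × 964.2 / 1000 = 4.821
GRR = 0.487 × 4.821 = 2.34783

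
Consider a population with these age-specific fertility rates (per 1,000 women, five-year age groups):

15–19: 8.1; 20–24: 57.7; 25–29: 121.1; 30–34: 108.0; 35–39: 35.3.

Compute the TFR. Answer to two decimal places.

1.65

Sum of ASFRs = 8.1 + 57.7 + 121.1 + 108.0 + 35.3 = 330.2
TFR = 5 × 330.2 / 1000 = 1.651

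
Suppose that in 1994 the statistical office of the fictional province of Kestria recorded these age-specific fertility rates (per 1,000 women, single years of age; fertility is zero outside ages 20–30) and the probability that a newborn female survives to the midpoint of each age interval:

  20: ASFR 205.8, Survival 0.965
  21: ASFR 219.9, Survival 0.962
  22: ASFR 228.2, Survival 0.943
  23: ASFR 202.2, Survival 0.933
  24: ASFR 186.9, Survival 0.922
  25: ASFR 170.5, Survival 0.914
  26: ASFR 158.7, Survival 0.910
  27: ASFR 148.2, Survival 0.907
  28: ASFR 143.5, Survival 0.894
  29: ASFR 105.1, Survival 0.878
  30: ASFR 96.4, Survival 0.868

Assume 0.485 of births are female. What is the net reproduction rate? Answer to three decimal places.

Proportion female at birth = 0.485.
Each age group contributes 1 × ASFR × survival:
  20: 1 × 205.8/1000 × 0.965 = 0.19860
  21: 1 × 219.9/1000 × 0.962 = 0.21154
  22: 1 × 228.2/1000 × 0.943 = 0.21519
  23: 1 × 202.2/1000 × 0.933 = 0.18865
  24: 1 × 186.9/1000 × 0.922 = 0.17232
  25: 1 × 170.5/1000 × 0.914 = 0.15584
  26: 1 × 158.7/1000 × 0.910 = 0.14442
  27: 1 × 148.2/1000 × 0.907 = 0.13442
  28: 1 × 143.5/1000 × 0.894 = 0.12829
  29: 1 × 105.1/1000 × 0.878 = 0.09228
  30: 1 × 96.4/1000 × 0.868 = 0.08368
Sum = 1.72523
NRR = 0.485 × 1.72523 = 0.83674

0.837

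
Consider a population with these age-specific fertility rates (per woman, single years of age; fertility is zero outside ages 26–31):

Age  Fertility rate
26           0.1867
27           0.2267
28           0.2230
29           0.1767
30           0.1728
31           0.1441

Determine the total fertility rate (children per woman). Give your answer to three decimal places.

1.130

Sum of ASFRs = 0.1867 + 0.2267 + 0.2230 + 0.1767 + 0.1728 + 0.1441 = 1.1300
TFR = 1.13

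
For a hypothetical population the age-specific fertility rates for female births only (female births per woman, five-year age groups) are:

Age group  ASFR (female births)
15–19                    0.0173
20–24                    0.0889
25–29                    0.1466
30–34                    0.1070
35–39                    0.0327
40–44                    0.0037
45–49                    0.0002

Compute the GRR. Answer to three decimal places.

Sum of female ASFRs = 0.0173 + 0.0889 + 0.1466 + 0.1070 + 0.0327 + 0.0037 + 0.0002 = 0.3964
GRR = 5 × 0.3964 = 1.982

1.982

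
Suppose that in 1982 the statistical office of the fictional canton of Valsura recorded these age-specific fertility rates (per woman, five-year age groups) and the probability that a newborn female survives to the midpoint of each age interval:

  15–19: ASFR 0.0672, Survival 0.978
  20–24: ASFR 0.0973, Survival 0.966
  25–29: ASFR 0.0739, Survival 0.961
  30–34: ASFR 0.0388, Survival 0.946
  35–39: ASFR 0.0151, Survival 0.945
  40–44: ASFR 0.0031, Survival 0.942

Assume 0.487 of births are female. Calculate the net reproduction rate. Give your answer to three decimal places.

Proportion female at birth = 0.487.
Each age group contributes 5 × ASFR × survival:
  15–19: 5 × 0.0672 × 0.978 = 0.32861
  20–24: 5 × 0.0973 × 0.966 = 0.46996
  25–29: 5 × 0.0739 × 0.961 = 0.35509
  30–34: 5 × 0.0388 × 0.946 = 0.18352
  35–39: 5 × 0.0151 × 0.945 = 0.07135
  40–44: 5 × 0.0031 × 0.942 = 0.01460
Sum = 1.42313
NRR = 0.487 × 1.42313 = 0.69306
NRR < 1, so the cohort does not fully replace itself.

0.693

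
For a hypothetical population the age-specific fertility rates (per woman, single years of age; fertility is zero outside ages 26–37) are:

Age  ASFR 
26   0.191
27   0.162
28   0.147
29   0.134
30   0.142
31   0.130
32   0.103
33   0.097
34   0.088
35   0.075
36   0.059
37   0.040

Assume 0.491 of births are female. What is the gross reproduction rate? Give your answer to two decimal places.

Proportion female at birth = 0.491.
Sum of ASFRs = 0.191 + 0.162 + 0.147 + 0.134 + 0.142 + 0.130 + 0.103 + 0.097 + 0.088 + 0.075 + 0.059 + 0.040 = 1.368
TFR = 1.368
GRR = 0.491 × 1.368 = 0.67169

0.67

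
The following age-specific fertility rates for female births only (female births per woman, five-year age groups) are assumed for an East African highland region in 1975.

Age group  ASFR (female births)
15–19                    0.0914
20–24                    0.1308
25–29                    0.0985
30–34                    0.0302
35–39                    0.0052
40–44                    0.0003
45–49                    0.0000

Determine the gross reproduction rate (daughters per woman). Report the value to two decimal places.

1.78

Sum of female ASFRs = 0.0914 + 0.1308 + 0.0985 + 0.0302 + 0.0052 + 0.0003 + 0.0000 = 0.3564
GRR = 5 × 0.3564 = 1.782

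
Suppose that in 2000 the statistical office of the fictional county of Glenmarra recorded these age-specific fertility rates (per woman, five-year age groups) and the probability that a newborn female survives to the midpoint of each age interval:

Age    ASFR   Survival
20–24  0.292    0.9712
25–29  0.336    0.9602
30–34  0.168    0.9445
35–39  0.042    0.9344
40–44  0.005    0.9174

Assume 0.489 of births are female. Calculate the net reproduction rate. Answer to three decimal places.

1.977

Proportion female at birth = 0.489.
Weighting each age-specific rate by interval width and survival:
  20–24: 5 × 0.292 × 0.9712 = 1.41795
  25–29: 5 × 0.336 × 0.9602 = 1.61314
  30–34: 5 × 0.168 × 0.9445 = 0.79338
  35–39: 5 × 0.042 × 0.9344 = 0.19622
  40–44: 5 × 0.005 × 0.9174 = 0.02294
Sum = 4.04363
NRR = 0.489 × 4.04363 = 1.97734
With NRR above 1 the population is above replacement fertility.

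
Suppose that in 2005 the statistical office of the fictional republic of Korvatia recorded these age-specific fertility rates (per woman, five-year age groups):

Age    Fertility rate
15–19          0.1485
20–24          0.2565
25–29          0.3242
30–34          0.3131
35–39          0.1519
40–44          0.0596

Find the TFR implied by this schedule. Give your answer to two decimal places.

Sum of ASFRs = 0.1485 + 0.2565 + 0.3242 + 0.3131 + 0.1519 + 0.0596 = 1.2538
TFR = 5 × 1.2538 = 6.269

6.27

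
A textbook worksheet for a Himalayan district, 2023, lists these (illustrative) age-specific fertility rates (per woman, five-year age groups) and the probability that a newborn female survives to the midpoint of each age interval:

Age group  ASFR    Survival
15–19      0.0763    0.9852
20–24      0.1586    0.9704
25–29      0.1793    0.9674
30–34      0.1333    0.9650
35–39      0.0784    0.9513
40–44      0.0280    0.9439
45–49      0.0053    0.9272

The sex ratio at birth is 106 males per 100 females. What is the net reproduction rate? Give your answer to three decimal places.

Proportion female at birth = 100 / (100 + 106) = 0.48544.
Per-age-group product (5 × ASFR × survival probability):
  15–19: 5 × 0.0763 × 0.9852 = 0.37585
  20–24: 5 × 0.1586 × 0.9704 = 0.76953
  25–29: 5 × 0.1793 × 0.9674 = 0.86727
  30–34: 5 × 0.1333 × 0.9650 = 0.64317
  35–39: 5 × 0.0784 × 0.9513 = 0.37291
  40–44: 5 × 0.0280 × 0.9439 = 0.13215
  45–49: 5 × 0.0053 × 0.9272 = 0.02457
Sum = 3.18545
NRR = 0.48544 × 3.18545 = 1.54634

1.546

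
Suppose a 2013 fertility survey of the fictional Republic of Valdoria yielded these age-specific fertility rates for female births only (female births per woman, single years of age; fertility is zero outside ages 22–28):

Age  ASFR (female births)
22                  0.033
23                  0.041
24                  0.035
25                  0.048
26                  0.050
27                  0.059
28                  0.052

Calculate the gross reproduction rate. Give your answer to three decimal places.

0.318

Sum of female ASFRs = 0.033 + 0.041 + 0.035 + 0.048 + 0.050 + 0.059 + 0.052 = 0.318
GRR = 0.318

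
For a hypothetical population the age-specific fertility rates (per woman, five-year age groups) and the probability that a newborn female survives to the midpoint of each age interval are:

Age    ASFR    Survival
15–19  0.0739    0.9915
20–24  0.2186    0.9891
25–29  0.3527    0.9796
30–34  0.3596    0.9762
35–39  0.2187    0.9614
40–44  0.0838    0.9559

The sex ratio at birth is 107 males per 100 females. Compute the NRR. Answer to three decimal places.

3.083

Proportion female at birth = 100 / (100 + 107) = 0.48309.
Survival-weighted fertility by age (5·fₓ·Sₓ):
  15–19: 5 × 0.0739 × 0.9915 = 0.36636
  20–24: 5 × 0.2186 × 0.9891 = 1.08109
  25–29: 5 × 0.3527 × 0.9796 = 1.72752
  30–34: 5 × 0.3596 × 0.9762 = 1.75521
  35–39: 5 × 0.2187 × 0.9614 = 1.05129
  40–44: 5 × 0.0838 × 0.9559 = 0.40052
Sum = 6.38199
NRR = 0.48309 × 6.38199 = 3.08308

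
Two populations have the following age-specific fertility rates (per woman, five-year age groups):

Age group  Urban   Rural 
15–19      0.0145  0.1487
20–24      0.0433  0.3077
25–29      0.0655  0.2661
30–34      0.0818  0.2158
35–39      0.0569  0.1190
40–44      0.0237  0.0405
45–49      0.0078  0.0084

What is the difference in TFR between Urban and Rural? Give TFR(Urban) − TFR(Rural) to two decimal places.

Urban:
  Sum of ASFRs = 0.0145 + 0.0433 + 0.0655 + 0.0818 + 0.0569 + 0.0237 + 0.0078 = 0.2935
  TFR = 5 × 0.2935 = 1.4675
Rural:
  Sum of ASFRs = 0.1487 + 0.3077 + 0.2661 + 0.2158 + 0.1190 + 0.0405 + 0.0084 = 1.1062
  TFR = 5 × 1.1062 = 5.531
Difference = 1.4675 − 5.531 = -4.0635

-4.06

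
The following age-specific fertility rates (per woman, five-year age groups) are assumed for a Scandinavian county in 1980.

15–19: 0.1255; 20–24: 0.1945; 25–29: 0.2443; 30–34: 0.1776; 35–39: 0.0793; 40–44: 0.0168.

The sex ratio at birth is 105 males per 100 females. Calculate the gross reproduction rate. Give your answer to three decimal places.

Proportion female at birth = 100 / (100 + 105) = 0.48780.
Sum of ASFRs = 0.1255 + 0.1945 + 0.2443 + 0.1776 + 0.0793 + 0.0168 = 0.8380
TFR = 5 × 0.8380 = 4.19
GRR = 0.48780 × 4.19 = 2.04388

2.044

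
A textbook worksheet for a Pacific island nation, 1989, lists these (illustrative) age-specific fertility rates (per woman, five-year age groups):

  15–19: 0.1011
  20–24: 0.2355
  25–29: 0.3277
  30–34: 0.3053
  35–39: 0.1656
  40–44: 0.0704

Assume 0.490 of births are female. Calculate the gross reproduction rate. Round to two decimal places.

2.95

Proportion female at birth = 0.490.
Sum of ASFRs = 0.1011 + 0.2355 + 0.3277 + 0.3053 + 0.1656 + 0.0704 = 1.2056
TFR = 5 × 1.2056 = 6.028
GRR = 0.490 × 6.028 = 2.95372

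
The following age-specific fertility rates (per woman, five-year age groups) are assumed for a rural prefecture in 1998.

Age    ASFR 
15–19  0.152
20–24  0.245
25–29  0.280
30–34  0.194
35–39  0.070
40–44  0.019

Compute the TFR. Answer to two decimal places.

4.80

Sum of ASFRs = 0.152 + 0.245 + 0.280 + 0.194 + 0.070 + 0.019 = 0.960
TFR = 5 × 0.960 = 4.8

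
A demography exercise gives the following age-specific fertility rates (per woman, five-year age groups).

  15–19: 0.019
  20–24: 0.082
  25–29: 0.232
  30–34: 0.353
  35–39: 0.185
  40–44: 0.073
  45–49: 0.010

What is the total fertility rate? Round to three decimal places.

Sum of ASFRs = 0.019 + 0.082 + 0.232 + 0.353 + 0.185 + 0.073 + 0.010 = 0.954
TFR = 5 × 0.954 = 4.77

4.770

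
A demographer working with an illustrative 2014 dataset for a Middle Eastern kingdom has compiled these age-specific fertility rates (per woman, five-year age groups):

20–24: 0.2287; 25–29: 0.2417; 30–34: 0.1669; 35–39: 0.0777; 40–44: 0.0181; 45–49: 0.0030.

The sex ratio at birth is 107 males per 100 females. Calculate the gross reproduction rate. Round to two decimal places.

1.78

Proportion female at birth = 100 / (100 + 107) = 0.48309.
Sum of ASFRs = 0.2287 + 0.2417 + 0.1669 + 0.0777 + 0.0181 + 0.0030 = 0.7361
TFR = 5 × 0.7361 = 3.6805
GRR = 0.48309 × 3.6805 = 1.77801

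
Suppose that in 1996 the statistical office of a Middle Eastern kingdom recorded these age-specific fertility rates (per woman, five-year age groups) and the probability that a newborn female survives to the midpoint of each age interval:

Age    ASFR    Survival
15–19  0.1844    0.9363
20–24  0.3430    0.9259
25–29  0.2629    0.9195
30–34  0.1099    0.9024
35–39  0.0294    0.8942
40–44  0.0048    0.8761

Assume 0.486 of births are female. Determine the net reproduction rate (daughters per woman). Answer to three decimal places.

2.094

Proportion female at birth = 0.486.
Survival-weighted fertility by age (5·fₓ·Sₓ):
  15–19: 5 × 0.1844 × 0.9363 = 0.86327
  20–24: 5 × 0.3430 × 0.9259 = 1.58792
  25–29: 5 × 0.2629 × 0.9195 = 1.20868
  30–34: 5 × 0.1099 × 0.9024 = 0.49587
  35–39: 5 × 0.0294 × 0.8942 = 0.13145
  40–44: 5 × 0.0048 × 0.8761 = 0.02103
Sum = 4.30822
NRR = 0.486 × 4.30822 = 2.09379
An NRR exceeding 1 indicates intrinsic growth under these rates.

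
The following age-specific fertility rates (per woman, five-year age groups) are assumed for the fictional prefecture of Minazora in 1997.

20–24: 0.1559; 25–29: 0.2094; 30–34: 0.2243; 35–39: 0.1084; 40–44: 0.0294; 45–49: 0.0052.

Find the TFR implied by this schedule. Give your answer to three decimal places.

Sum of ASFRs = 0.1559 + 0.2094 + 0.2243 + 0.1084 + 0.0294 + 0.0052 = 0.7326
TFR = 5 × 0.7326 = 3.663

3.663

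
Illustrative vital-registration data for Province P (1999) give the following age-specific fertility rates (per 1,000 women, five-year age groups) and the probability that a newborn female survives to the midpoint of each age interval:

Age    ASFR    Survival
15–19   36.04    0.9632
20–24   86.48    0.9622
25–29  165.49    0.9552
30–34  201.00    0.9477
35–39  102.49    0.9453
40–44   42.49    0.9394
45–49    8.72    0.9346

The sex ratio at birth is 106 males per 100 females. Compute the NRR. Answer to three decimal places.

Proportion female at birth = 100 / (100 + 106) = 0.48544.
Each age group contributes 5 × ASFR × survival:
  15–19: 5 × 36.04/1000 × 0.9632 = 0.17357
  20–24: 5 × 86.48/1000 × 0.9622 = 0.41606
  25–29: 5 × 165.49/1000 × 0.9552 = 0.79038
  30–34: 5 × 201.00/1000 × 0.9477 = 0.95244
  35–39: 5 × 102.49/1000 × 0.9453 = 0.48442
  40–44: 5 × 42.49/1000 × 0.9394 = 0.19958
  45–49: 5 × 8.72/1000 × 0.9346 = 0.04075
Sum = 3.05720
NRR = 0.48544 × 3.05720 = 1.48409
An NRR exceeding 1 indicates intrinsic growth under these rates.

1.484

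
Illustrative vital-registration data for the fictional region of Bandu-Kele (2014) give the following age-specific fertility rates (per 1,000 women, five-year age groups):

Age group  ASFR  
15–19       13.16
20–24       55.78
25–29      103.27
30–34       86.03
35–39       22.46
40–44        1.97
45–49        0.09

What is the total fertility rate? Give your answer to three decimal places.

1.414

Sum of ASFRs = 13.16 + 55.78 + 103.27 + 86.03 + 22.46 + 1.97 + 0.09 = 282.76
TFR = 5 × 282.76 / 1000 = 1.4138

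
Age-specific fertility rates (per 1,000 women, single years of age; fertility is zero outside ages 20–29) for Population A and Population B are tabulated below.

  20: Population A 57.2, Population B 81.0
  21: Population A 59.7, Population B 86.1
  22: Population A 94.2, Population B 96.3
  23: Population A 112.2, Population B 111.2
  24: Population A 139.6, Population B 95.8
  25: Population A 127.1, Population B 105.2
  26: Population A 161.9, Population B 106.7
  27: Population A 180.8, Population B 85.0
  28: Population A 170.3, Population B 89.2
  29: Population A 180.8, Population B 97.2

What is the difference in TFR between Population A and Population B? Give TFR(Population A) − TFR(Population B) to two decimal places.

0.33

Population A:
  Sum of ASFRs = 57.2 + 59.7 + 94.2 + 112.2 + 139.6 + 127.1 + 161.9 + 180.8 + 170.3 + 180.8 = 1283.8
  TFR = 1283.8 / 1000 = 1.2838
Population B:
  Sum of ASFRs = 81.0 + 86.1 + 96.3 + 111.2 + 95.8 + 105.2 + 106.7 + 85.0 + 89.2 + 97.2 = 953.7
  TFR = 953.7 / 1000 = 0.9537
Difference = 1.2838 − 0.9537 = 0.3301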